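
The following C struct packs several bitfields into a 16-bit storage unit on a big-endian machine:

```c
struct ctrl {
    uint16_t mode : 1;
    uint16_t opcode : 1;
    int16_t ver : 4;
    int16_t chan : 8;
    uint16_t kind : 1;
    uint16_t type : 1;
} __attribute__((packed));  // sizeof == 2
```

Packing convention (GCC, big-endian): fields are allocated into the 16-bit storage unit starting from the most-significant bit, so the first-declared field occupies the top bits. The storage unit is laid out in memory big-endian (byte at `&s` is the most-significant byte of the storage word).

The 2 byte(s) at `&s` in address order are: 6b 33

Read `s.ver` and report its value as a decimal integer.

-6

[0]=0x6b [1]=0x33 (big-endian) → word 0x6b33
mode [15+:1] = (word>>15) & 0x1 = 0
opcode [14+:1] = (word>>14) & 0x1 = 1
ver [10+:4] = (word>>10) & 0xf = 10  ←
chan [2+:8] = (word>>2) & 0xff = 204
kind [1+:1] = (word>>1) & 0x1 = 1
type [0+:1] = (word>>0) & 0x1 = 1
ver signed 4b, MSB=1: 10 - 16 = -6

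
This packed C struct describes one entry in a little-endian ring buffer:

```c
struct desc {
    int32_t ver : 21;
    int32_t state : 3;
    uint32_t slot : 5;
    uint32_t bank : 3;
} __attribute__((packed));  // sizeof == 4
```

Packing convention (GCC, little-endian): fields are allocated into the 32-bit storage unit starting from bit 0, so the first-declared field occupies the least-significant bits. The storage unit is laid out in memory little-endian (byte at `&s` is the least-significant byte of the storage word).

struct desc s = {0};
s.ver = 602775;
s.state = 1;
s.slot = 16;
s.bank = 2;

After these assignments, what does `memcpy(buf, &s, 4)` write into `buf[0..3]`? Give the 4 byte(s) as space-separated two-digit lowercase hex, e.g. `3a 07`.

97 32 29 50

ver (21b) val=602775 bits=0x93297 at bit 0: 0x00093297
state (3b) val=1 bits=0x1 at bit 21: 0x00293297
slot (5b) val=16 bits=0x10 at bit 24: 0x10293297
bank (3b) val=2 bits=0x2 at bit 29: 0x50293297
word = 0x50293297 → little-endian bytes:
  [0]=0x97  [1]=0x32  [2]=0x29  [3]=0x50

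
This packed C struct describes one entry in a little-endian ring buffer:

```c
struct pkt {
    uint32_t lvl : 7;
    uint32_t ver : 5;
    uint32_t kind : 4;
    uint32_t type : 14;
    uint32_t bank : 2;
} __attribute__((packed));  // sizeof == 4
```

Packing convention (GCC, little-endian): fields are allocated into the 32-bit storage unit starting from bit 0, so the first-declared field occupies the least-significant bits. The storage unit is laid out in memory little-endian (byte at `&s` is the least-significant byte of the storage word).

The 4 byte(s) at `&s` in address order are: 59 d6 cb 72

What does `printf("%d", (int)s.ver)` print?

12

[0]=0x59 [1]=0xd6 [2]=0xcb [3]=0x72 (little-endian) → word 0x72cbd659
lvl [0+:7] = (word>>0) & 0x7f = 89
ver [7+:5] = (word>>7) & 0x1f = 12  ←
kind [12+:4] = (word>>12) & 0xf = 13
type [16+:14] = (word>>16) & 0x3fff = 13003
bank [30+:2] = (word>>30) & 0x3 = 1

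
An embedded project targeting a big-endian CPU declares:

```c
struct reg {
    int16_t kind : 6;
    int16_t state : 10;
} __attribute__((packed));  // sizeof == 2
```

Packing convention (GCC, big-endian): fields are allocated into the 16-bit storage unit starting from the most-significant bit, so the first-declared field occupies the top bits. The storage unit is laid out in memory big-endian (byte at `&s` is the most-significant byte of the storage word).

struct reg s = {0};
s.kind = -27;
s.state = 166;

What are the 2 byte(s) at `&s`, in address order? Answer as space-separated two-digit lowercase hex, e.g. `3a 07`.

[10+:6] kind=-27 & 0x3f = 0x25; word=0x9400
[0+:10] state=166 & 0x3ff = 0xa6; word=0x94a6
word = 0x94a6 → big-endian bytes:
  [0]=0x94  [1]=0xa6

94 a6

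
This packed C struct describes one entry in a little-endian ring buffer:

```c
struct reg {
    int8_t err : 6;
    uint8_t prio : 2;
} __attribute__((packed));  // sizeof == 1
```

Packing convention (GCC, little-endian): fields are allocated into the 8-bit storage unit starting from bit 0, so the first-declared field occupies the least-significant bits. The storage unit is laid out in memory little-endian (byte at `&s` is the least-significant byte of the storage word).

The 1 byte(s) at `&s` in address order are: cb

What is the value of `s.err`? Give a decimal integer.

[0]=0xcb (little-endian) → word 0xcb
err [0+:6] = (word>>0) & 0x3f = 11  ←
prio [6+:2] = (word>>6) & 0x3 = 3
err signed 6b, MSB=0: value = 11

11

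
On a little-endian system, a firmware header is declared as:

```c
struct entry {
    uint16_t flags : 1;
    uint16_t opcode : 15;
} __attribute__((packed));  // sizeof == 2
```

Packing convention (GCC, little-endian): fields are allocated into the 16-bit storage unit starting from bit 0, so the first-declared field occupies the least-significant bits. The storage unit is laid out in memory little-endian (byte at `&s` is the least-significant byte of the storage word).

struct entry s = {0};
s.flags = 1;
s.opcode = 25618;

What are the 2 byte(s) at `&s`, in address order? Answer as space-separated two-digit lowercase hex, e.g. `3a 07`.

25 c8

flags:1 = 1 → 0x1 << 0 → word 0x0001
opcode:15 = 25618 → 0x6412 << 1 → word 0xc825
word = 0xc825 → little-endian bytes:
  [0]=0x25  [1]=0xc8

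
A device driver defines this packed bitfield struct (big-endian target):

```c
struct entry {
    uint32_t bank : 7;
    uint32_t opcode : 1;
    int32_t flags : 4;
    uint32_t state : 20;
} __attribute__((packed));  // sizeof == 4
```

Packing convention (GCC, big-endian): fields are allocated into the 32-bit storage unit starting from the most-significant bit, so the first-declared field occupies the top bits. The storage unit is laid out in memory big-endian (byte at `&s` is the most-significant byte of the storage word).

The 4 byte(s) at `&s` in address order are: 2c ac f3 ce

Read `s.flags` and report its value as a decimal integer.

-6

[0]=0x2c [1]=0xac [2]=0xf3 [3]=0xce (big-endian) → word 0x2cacf3ce
bank:7 @ bit 25 → (0x2cacf3ce>>25)&0x7f = 0x16
opcode:1 @ bit 24 → (0x2cacf3ce>>24)&0x1 = 0x0
flags:4 @ bit 20 → (0x2cacf3ce>>20)&0xf = 0xa  ←
state:20 @ bit 0 → (0x2cacf3ce>>0)&0xfffff = 0xcf3ce
flags signed 4b, MSB=1: 10 - 16 = -6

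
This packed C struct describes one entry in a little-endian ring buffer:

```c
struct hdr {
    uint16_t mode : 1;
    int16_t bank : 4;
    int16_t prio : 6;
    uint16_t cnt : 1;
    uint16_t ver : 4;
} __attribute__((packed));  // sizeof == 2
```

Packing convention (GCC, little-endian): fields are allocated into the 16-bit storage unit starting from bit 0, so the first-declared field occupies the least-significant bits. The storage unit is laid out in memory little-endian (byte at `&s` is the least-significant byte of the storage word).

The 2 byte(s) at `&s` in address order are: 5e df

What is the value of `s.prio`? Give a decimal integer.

-6

[0]=0x5e [1]=0xdf (little-endian) → word 0xdf5e
mode [0+:1] = (word>>0) & 0x1 = 0
bank [1+:4] = (word>>1) & 0xf = 15
prio [5+:6] = (word>>5) & 0x3f = 58  ←
cnt [11+:1] = (word>>11) & 0x1 = 1
ver [12+:4] = (word>>12) & 0xf = 13
prio signed 6b, MSB=1: 58 - 64 = -6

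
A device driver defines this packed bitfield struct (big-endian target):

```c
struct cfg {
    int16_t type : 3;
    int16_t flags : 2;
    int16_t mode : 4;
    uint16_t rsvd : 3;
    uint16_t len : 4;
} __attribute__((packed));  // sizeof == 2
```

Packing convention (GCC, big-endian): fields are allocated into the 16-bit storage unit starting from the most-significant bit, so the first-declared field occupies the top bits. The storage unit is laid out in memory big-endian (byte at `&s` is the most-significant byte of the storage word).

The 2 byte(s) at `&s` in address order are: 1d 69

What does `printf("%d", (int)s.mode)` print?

[0]=0x1d [1]=0x69 (big-endian) → word 0x1d69
type:3 @ bit 13 → (0x1d69>>13)&0x7 = 0x0
flags:2 @ bit 11 → (0x1d69>>11)&0x3 = 0x3
mode:4 @ bit 7 → (0x1d69>>7)&0xf = 0xa  ←
rsvd:3 @ bit 4 → (0x1d69>>4)&0x7 = 0x6
len:4 @ bit 0 → (0x1d69>>0)&0xf = 0x9
mode signed 4b, MSB=1: 10 - 16 = -6

-6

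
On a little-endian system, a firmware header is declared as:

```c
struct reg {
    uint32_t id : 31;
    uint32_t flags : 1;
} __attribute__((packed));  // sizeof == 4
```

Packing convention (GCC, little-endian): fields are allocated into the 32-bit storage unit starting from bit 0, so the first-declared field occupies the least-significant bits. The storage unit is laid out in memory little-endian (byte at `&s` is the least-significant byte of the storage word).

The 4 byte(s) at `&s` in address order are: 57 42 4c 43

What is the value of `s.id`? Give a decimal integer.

[0]=0x57 [1]=0x42 [2]=0x4c [3]=0x43 (little-endian) → word 0x434c4257
id [0+:31] = (word>>0) & 0x7fffffff = 1129071191  ←
flags [31+:1] = (word>>31) & 0x1 = 0

1129071191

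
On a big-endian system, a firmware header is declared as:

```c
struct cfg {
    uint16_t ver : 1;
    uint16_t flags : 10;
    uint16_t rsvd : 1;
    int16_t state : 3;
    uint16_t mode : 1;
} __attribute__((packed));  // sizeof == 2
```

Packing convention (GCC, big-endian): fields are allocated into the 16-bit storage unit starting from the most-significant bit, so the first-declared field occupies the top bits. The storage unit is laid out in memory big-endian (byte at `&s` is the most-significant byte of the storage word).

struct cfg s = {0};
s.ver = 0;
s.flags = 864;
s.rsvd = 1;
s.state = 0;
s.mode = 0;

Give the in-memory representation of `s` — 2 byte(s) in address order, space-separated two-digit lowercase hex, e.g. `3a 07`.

6c 10

ver:1 = 0 → 0x0 << 15 → word 0x0000
flags:10 = 864 → 0x360 << 5 → word 0x6c00
rsvd:1 = 1 → 0x1 << 4 → word 0x6c10
state:3 = 0 → 0x0 << 1 → word 0x6c10
mode:1 = 0 → 0x0 << 0 → word 0x6c10
word = 0x6c10 → big-endian bytes:
  [0]=0x6c  [1]=0x10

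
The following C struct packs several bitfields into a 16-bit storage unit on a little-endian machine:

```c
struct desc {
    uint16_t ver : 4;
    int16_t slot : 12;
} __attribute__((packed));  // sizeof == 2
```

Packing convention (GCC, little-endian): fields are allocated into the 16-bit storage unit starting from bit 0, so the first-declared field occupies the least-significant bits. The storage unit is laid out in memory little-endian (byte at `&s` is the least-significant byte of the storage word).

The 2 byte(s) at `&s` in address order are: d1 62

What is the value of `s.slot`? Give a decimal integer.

1581

[0]=0xd1 [1]=0x62 (little-endian) → word 0x62d1
ver [0+:4] = (word>>0) & 0xf = 1
slot [4+:12] = (word>>4) & 0xfff = 1581  ←
slot signed 12b, MSB=0: value = 1581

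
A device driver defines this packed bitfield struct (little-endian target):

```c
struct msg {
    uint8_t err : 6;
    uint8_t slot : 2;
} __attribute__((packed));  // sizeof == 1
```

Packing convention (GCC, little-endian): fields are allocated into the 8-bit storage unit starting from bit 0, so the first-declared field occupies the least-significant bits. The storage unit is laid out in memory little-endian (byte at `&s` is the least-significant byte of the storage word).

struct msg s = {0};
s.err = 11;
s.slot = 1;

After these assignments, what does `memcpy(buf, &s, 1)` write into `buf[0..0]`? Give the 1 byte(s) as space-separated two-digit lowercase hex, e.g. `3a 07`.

4b

err (6b) val=11 bits=0xb at bit 0: 0x0b
slot (2b) val=1 bits=0x1 at bit 6: 0x4b
word = 0x4b → little-endian bytes:
  [0]=0x4b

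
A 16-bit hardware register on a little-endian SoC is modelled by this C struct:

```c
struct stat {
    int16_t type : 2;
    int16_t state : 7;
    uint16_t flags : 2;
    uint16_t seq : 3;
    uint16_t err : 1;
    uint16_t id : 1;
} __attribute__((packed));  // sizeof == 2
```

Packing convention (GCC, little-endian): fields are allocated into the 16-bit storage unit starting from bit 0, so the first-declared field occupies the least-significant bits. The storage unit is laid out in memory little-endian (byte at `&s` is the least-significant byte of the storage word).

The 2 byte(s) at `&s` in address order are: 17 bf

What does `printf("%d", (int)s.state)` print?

-59

[0]=0x17 [1]=0xbf (little-endian) → word 0xbf17
type:2 @ bit 0 → (0xbf17>>0)&0x3 = 0x3
state:7 @ bit 2 → (0xbf17>>2)&0x7f = 0x45  ←
flags:2 @ bit 9 → (0xbf17>>9)&0x3 = 0x3
seq:3 @ bit 11 → (0xbf17>>11)&0x7 = 0x7
err:1 @ bit 14 → (0xbf17>>14)&0x1 = 0x0
id:1 @ bit 15 → (0xbf17>>15)&0x1 = 0x1
state signed 7b, MSB=1: 69 - 128 = -59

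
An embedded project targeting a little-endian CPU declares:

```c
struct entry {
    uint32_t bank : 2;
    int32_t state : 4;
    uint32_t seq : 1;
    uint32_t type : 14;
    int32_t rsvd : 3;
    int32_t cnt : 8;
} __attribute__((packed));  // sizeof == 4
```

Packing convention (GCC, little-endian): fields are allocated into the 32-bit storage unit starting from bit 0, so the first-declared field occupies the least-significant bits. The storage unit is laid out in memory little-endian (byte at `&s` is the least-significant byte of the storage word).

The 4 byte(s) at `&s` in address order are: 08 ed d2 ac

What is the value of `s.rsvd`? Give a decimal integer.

-2

[0]=0x08 [1]=0xed [2]=0xd2 [3]=0xac (little-endian) → word 0xacd2ed08
bank [0+:2] = (word>>0) & 0x3 = 0
state [2+:4] = (word>>2) & 0xf = 2
seq [6+:1] = (word>>6) & 0x1 = 0
type [7+:14] = (word>>7) & 0x3fff = 9690
rsvd [21+:3] = (word>>21) & 0x7 = 6  ←
cnt [24+:8] = (word>>24) & 0xff = 172
rsvd signed 3b, MSB=1: 6 - 8 = -2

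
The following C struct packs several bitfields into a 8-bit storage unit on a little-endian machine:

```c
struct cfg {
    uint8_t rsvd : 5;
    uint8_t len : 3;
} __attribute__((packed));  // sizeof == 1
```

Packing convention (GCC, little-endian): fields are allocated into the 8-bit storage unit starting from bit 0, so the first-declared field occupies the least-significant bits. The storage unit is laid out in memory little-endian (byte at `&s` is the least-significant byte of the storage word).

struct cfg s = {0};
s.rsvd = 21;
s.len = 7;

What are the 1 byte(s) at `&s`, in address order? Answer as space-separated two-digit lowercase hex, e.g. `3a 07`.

[0+:5] rsvd=21 & 0x1f = 0x15; word=0x15
[5+:3] len=7 & 0x7 = 0x7; word=0xf5
word = 0xf5 → little-endian bytes:
  [0]=0xf5

f5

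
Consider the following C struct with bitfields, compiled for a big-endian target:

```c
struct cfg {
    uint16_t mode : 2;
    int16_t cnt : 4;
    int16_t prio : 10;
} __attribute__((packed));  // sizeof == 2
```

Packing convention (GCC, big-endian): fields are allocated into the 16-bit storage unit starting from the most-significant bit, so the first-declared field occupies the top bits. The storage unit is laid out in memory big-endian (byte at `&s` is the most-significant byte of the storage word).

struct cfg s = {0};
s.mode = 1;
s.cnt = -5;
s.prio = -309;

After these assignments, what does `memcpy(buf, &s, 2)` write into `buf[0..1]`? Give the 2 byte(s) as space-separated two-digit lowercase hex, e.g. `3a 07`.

mode:2 = 1 → 0x1 << 14 → word 0x4000
cnt:4 = -5 → 0xb << 10 → word 0x6c00
prio:10 = -309 → 0x2cb << 0 → word 0x6ecb
word = 0x6ecb → big-endian bytes:
  [0]=0x6e  [1]=0xcb

6e cb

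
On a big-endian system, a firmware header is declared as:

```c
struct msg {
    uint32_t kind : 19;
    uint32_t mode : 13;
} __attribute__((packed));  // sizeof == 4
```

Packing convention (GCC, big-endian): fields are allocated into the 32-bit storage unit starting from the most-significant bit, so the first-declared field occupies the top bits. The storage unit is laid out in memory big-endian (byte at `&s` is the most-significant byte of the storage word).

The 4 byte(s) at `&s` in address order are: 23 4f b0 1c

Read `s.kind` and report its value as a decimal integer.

[0]=0x23 [1]=0x4f [2]=0xb0 [3]=0x1c (big-endian) → word 0x234fb01c
kind:19 @ bit 13 → (0x234fb01c>>13)&0x7ffff = 0x11a7d  ←
mode:13 @ bit 0 → (0x234fb01c>>0)&0x1fff = 0x101c

72317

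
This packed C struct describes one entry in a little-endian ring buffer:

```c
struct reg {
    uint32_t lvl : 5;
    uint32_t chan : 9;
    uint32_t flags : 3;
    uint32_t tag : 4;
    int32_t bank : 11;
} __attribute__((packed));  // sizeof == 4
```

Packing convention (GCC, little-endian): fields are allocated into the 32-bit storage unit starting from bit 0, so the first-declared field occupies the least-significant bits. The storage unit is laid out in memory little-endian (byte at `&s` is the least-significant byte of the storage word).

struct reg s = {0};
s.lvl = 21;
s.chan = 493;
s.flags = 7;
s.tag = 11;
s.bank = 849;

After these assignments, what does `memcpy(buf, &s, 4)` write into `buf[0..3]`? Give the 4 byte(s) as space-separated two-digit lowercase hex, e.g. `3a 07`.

b5 fd 37 6a

lvl:5 = 21 → 0x15 << 0 → word 0x00000015
chan:9 = 493 → 0x1ed << 5 → word 0x00003db5
flags:3 = 7 → 0x7 << 14 → word 0x0001fdb5
tag:4 = 11 → 0xb << 17 → word 0x0017fdb5
bank:11 = 849 → 0x351 << 21 → word 0x6a37fdb5
word = 0x6a37fdb5 → little-endian bytes:
  [0]=0xb5  [1]=0xfd  [2]=0x37  [3]=0x6a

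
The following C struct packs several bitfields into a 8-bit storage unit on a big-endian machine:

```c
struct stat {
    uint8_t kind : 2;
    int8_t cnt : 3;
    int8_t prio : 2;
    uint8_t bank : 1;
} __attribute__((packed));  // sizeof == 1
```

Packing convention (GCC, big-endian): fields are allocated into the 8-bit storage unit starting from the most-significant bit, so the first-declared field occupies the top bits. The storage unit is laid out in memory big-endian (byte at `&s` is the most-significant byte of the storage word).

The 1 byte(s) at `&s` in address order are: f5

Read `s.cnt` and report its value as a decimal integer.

-2

[0]=0xf5 (big-endian) → word 0xf5
kind [6+:2] = (word>>6) & 0x3 = 3
cnt [3+:3] = (word>>3) & 0x7 = 6  ←
prio [1+:2] = (word>>1) & 0x3 = 2
bank [0+:1] = (word>>0) & 0x1 = 1
cnt signed 3b, MSB=1: 6 - 8 = -2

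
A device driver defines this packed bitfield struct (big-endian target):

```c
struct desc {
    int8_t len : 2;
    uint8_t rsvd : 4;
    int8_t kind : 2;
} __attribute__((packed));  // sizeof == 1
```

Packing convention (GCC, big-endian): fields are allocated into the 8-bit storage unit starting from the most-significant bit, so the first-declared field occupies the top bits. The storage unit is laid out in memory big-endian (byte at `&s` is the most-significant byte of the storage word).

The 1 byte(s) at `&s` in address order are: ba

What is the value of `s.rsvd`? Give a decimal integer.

[0]=0xba (big-endian) → word 0xba
len [6+:2] = (word>>6) & 0x3 = 2
rsvd [2+:4] = (word>>2) & 0xf = 14  ←
kind [0+:2] = (word>>0) & 0x3 = 2

14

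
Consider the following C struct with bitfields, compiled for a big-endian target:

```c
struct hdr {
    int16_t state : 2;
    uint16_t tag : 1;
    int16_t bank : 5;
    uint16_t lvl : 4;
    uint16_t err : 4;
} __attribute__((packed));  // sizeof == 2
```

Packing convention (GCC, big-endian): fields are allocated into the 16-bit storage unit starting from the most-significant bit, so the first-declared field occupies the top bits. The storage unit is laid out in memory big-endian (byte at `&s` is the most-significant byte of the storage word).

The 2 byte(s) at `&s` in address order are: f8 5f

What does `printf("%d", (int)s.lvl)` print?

[0]=0xf8 [1]=0x5f (big-endian) → word 0xf85f
state:2 @ bit 14 → (0xf85f>>14)&0x3 = 0x3
tag:1 @ bit 13 → (0xf85f>>13)&0x1 = 0x1
bank:5 @ bit 8 → (0xf85f>>8)&0x1f = 0x18
lvl:4 @ bit 4 → (0xf85f>>4)&0xf = 0x5  ←
err:4 @ bit 0 → (0xf85f>>0)&0xf = 0xf

5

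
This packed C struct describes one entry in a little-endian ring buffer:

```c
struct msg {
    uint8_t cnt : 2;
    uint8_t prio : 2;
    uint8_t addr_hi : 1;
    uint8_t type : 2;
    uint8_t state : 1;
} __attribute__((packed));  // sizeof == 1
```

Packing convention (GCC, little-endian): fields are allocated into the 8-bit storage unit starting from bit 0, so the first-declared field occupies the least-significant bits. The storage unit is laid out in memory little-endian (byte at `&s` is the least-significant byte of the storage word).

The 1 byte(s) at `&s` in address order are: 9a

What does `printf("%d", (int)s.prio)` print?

2

[0]=0x9a (little-endian) → word 0x9a
cnt [0+:2] = (word>>0) & 0x3 = 2
prio [2+:2] = (word>>2) & 0x3 = 2  ←
addr_hi [4+:1] = (word>>4) & 0x1 = 1
type [5+:2] = (word>>5) & 0x3 = 0
state [7+:1] = (word>>7) & 0x1 = 1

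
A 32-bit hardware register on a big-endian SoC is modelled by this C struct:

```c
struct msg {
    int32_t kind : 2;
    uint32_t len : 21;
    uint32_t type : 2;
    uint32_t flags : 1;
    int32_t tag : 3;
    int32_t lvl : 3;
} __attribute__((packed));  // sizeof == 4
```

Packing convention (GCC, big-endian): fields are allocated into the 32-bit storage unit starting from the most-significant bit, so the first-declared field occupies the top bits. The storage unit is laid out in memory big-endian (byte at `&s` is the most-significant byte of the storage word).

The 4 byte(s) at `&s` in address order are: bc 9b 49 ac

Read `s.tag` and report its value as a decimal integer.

[0]=0xbc [1]=0x9b [2]=0x49 [3]=0xac (big-endian) → word 0xbc9b49ac
kind [30+:2] = (word>>30) & 0x3 = 2
len [9+:21] = (word>>9) & 0x1fffff = 1985956
type [7+:2] = (word>>7) & 0x3 = 3
flags [6+:1] = (word>>6) & 0x1 = 0
tag [3+:3] = (word>>3) & 0x7 = 5  ←
lvl [0+:3] = (word>>0) & 0x7 = 4
tag signed 3b, MSB=1: 5 - 8 = -3

-3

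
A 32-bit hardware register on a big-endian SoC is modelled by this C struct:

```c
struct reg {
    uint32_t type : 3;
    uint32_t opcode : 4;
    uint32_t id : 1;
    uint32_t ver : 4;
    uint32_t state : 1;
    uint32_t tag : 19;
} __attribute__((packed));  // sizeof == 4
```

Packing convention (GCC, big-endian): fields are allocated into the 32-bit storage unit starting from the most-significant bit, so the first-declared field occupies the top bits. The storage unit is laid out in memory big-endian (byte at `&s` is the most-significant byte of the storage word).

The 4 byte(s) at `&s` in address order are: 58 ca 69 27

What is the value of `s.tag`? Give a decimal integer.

[0]=0x58 [1]=0xca [2]=0x69 [3]=0x27 (big-endian) → word 0x58ca6927
type:3 @ bit 29 → (0x58ca6927>>29)&0x7 = 0x2
opcode:4 @ bit 25 → (0x58ca6927>>25)&0xf = 0xc
id:1 @ bit 24 → (0x58ca6927>>24)&0x1 = 0x0
ver:4 @ bit 20 → (0x58ca6927>>20)&0xf = 0xc
state:1 @ bit 19 → (0x58ca6927>>19)&0x1 = 0x1
tag:19 @ bit 0 → (0x58ca6927>>0)&0x7ffff = 0x26927  ←

157991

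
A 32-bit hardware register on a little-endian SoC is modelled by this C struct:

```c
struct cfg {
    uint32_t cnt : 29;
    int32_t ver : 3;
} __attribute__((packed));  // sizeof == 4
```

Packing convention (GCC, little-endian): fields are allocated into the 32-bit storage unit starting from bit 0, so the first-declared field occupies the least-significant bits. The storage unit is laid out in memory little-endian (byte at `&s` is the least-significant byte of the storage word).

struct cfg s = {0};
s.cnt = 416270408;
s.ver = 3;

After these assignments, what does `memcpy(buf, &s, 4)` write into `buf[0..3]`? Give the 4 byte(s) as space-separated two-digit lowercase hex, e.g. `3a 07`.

[0+:29] cnt=416270408 & 0x1fffffff = 0x18cfc848; word=0x18cfc848
[29+:3] ver=3 & 0x7 = 0x3; word=0x78cfc848
word = 0x78cfc848 → little-endian bytes:
  [0]=0x48  [1]=0xc8  [2]=0xcf  [3]=0x78

48 c8 cf 78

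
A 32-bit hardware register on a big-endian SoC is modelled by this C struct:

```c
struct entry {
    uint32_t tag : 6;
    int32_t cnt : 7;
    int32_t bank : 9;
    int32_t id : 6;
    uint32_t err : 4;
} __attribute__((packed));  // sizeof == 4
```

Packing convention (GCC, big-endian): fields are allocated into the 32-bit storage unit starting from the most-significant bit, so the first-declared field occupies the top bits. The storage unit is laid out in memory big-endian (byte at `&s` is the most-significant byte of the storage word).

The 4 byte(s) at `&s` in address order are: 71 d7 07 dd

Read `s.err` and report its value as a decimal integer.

[0]=0x71 [1]=0xd7 [2]=0x07 [3]=0xdd (big-endian) → word 0x71d707dd
tag [26+:6] = (word>>26) & 0x3f = 28
cnt [19+:7] = (word>>19) & 0x7f = 58
bank [10+:9] = (word>>10) & 0x1ff = 449
id [4+:6] = (word>>4) & 0x3f = 61
err [0+:4] = (word>>0) & 0xf = 13  ←

13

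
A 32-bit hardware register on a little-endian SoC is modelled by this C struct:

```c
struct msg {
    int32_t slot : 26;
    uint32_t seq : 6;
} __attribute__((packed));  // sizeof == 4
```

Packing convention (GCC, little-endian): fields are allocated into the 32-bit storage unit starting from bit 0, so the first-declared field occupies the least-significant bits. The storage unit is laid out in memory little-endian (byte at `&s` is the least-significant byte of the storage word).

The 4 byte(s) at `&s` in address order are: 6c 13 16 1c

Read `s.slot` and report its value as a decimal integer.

[0]=0x6c [1]=0x13 [2]=0x16 [3]=0x1c (little-endian) → word 0x1c16136c
slot [0+:26] = (word>>0) & 0x3ffffff = 1446764  ←
seq [26+:6] = (word>>26) & 0x3f = 7
slot signed 26b, MSB=0: value = 1446764

1446764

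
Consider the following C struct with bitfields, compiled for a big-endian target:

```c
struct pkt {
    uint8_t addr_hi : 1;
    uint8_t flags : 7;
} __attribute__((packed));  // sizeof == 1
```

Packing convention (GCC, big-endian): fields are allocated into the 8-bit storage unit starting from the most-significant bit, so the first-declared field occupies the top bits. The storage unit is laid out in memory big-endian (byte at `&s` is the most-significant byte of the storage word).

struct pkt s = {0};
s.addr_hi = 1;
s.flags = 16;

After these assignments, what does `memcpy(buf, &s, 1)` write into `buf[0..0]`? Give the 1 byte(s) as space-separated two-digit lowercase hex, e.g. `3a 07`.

[7+:1] addr_hi=1 & 0x1 = 0x1; word=0x80
[0+:7] flags=16 & 0x7f = 0x10; word=0x90
word = 0x90 → big-endian bytes:
  [0]=0x90

90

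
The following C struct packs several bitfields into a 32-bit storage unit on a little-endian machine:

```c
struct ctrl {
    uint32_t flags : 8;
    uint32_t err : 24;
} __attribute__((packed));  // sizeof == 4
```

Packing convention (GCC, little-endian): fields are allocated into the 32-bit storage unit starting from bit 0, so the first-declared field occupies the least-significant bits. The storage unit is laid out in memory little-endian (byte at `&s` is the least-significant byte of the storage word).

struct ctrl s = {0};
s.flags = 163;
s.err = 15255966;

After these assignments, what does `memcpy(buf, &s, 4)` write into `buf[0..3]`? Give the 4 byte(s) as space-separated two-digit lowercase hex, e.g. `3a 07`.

a3 9e c9 e8

flags:8 = 163 → 0xa3 << 0 → word 0x000000a3
err:24 = 15255966 → 0xe8c99e << 8 → word 0xe8c99ea3
word = 0xe8c99ea3 → little-endian bytes:
  [0]=0xa3  [1]=0x9e  [2]=0xc9  [3]=0xe8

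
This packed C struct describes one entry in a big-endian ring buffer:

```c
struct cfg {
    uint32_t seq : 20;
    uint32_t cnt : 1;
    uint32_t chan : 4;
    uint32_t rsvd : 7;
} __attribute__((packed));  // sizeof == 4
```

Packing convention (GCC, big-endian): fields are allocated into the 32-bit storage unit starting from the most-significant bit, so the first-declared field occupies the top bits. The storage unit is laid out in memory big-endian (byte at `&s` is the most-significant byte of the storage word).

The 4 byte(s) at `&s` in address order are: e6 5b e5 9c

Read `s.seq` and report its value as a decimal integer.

943550

[0]=0xe6 [1]=0x5b [2]=0xe5 [3]=0x9c (big-endian) → word 0xe65be59c
seq [12+:20] = (word>>12) & 0xfffff = 943550  ←
cnt [11+:1] = (word>>11) & 0x1 = 0
chan [7+:4] = (word>>7) & 0xf = 11
rsvd [0+:7] = (word>>0) & 0x7f = 28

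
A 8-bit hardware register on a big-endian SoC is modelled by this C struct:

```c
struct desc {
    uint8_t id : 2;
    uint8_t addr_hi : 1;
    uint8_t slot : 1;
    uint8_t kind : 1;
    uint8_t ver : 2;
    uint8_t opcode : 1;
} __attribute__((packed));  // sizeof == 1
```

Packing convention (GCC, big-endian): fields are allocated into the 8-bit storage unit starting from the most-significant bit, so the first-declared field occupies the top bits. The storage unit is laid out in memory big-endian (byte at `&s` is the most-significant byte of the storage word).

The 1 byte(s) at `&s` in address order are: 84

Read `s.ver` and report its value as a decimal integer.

[0]=0x84 (big-endian) → word 0x84
id [6+:2] = (word>>6) & 0x3 = 2
addr_hi [5+:1] = (word>>5) & 0x1 = 0
slot [4+:1] = (word>>4) & 0x1 = 0
kind [3+:1] = (word>>3) & 0x1 = 0
ver [1+:2] = (word>>1) & 0x3 = 2  ←
opcode [0+:1] = (word>>0) & 0x1 = 0

2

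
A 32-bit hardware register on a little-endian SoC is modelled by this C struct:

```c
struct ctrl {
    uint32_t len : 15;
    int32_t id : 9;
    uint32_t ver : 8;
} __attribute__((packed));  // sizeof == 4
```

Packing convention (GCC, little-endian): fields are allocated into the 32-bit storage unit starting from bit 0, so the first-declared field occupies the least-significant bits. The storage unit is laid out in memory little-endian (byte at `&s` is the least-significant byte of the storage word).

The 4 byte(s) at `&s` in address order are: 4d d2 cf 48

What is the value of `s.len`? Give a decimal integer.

21069

[0]=0x4d [1]=0xd2 [2]=0xcf [3]=0x48 (little-endian) → word 0x48cfd24d
len [0+:15] = (word>>0) & 0x7fff = 21069  ←
id [15+:9] = (word>>15) & 0x1ff = 415
ver [24+:8] = (word>>24) & 0xff = 72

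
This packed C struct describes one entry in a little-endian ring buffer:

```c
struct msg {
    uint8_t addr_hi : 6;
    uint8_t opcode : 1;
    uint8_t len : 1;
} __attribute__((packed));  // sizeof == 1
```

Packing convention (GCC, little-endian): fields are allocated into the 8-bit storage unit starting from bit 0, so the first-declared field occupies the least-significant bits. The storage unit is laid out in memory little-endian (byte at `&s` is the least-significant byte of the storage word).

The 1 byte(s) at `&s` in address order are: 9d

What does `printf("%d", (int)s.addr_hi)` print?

[0]=0x9d (little-endian) → word 0x9d
addr_hi [0+:6] = (word>>0) & 0x3f = 29  ←
opcode [6+:1] = (word>>6) & 0x1 = 0
len [7+:1] = (word>>7) & 0x1 = 1

29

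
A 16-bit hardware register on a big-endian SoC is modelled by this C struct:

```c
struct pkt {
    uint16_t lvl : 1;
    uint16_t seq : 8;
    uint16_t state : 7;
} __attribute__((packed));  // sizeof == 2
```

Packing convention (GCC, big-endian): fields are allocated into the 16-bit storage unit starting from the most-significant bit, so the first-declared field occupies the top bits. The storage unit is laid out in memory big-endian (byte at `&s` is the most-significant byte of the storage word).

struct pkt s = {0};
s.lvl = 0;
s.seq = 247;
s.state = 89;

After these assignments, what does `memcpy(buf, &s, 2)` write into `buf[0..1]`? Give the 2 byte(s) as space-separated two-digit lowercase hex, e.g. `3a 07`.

lvl (1b) val=0 bits=0x0 at bit 15: 0x0000
seq (8b) val=247 bits=0xf7 at bit 7: 0x7b80
state (7b) val=89 bits=0x59 at bit 0: 0x7bd9
word = 0x7bd9 → big-endian bytes:
  [0]=0x7b  [1]=0xd9

7b d9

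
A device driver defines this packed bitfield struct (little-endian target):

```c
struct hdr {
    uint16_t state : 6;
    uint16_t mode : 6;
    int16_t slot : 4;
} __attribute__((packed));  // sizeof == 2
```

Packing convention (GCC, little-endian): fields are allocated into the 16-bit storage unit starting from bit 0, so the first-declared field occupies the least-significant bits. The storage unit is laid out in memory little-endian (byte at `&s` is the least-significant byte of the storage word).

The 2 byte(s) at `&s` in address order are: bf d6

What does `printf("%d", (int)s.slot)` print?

-3

[0]=0xbf [1]=0xd6 (little-endian) → word 0xd6bf
state [0+:6] = (word>>0) & 0x3f = 63
mode [6+:6] = (word>>6) & 0x3f = 26
slot [12+:4] = (word>>12) & 0xf = 13  ←
slot signed 4b, MSB=1: 13 - 16 = -3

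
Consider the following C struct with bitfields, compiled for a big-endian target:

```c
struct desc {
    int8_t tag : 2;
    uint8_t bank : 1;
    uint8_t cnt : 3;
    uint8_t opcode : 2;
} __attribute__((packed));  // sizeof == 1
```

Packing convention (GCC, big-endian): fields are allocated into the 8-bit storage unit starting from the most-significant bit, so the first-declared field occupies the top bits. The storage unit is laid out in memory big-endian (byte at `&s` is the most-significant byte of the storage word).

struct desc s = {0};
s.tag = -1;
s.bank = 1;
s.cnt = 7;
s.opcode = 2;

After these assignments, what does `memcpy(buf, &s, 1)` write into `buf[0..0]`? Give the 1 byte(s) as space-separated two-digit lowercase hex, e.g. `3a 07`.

tag (2b) val=-1 bits=0x3 at bit 6: 0xc0
bank (1b) val=1 bits=0x1 at bit 5: 0xe0
cnt (3b) val=7 bits=0x7 at bit 2: 0xfc
opcode (2b) val=2 bits=0x2 at bit 0: 0xfe
word = 0xfe → big-endian bytes:
  [0]=0xfe

fe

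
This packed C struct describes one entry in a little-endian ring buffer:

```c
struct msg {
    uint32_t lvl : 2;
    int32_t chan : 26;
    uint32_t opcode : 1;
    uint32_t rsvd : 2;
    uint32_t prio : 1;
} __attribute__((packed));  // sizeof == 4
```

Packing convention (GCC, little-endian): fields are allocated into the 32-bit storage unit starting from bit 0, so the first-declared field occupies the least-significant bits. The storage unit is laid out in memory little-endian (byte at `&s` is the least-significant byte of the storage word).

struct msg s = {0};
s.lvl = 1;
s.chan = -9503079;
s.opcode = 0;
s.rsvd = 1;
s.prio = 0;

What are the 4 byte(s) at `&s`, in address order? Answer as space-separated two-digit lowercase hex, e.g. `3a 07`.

65 fa bb 2d

lvl (2b) val=1 bits=0x1 at bit 0: 0x00000001
chan (26b) val=-9503079 bits=0x36efe99 at bit 2: 0x0dbbfa65
opcode (1b) val=0 bits=0x0 at bit 28: 0x0dbbfa65
rsvd (2b) val=1 bits=0x1 at bit 29: 0x2dbbfa65
prio (1b) val=0 bits=0x0 at bit 31: 0x2dbbfa65
word = 0x2dbbfa65 → little-endian bytes:
  [0]=0x65  [1]=0xfa  [2]=0xbb  [3]=0x2d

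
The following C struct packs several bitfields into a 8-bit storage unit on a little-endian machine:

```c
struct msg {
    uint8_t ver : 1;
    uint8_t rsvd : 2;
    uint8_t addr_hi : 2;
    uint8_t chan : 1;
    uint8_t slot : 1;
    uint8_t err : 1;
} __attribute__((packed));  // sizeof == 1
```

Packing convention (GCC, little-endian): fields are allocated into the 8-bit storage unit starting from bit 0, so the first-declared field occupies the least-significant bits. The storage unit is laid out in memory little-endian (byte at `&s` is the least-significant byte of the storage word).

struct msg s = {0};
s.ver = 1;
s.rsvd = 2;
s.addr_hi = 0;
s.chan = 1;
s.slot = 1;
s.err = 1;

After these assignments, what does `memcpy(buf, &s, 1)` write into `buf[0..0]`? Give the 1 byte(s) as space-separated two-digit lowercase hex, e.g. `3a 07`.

ver (1b) val=1 bits=0x1 at bit 0: 0x01
rsvd (2b) val=2 bits=0x2 at bit 1: 0x05
addr_hi (2b) val=0 bits=0x0 at bit 3: 0x05
chan (1b) val=1 bits=0x1 at bit 5: 0x25
slot (1b) val=1 bits=0x1 at bit 6: 0x65
err (1b) val=1 bits=0x1 at bit 7: 0xe5
word = 0xe5 → little-endian bytes:
  [0]=0xe5

e5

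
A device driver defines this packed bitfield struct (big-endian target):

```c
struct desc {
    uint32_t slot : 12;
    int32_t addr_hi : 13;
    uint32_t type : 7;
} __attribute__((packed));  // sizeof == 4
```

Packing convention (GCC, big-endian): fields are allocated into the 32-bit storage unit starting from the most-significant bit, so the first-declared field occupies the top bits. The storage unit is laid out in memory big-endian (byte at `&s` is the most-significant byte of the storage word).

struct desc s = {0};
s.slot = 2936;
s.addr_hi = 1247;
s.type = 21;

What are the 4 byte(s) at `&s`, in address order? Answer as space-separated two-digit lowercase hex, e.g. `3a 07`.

b7 82 6f 95

slot:12 = 2936 → 0xb78 << 20 → word 0xb7800000
addr_hi:13 = 1247 → 0x4df << 7 → word 0xb7826f80
type:7 = 21 → 0x15 << 0 → word 0xb7826f95
word = 0xb7826f95 → big-endian bytes:
  [0]=0xb7  [1]=0x82  [2]=0x6f  [3]=0x95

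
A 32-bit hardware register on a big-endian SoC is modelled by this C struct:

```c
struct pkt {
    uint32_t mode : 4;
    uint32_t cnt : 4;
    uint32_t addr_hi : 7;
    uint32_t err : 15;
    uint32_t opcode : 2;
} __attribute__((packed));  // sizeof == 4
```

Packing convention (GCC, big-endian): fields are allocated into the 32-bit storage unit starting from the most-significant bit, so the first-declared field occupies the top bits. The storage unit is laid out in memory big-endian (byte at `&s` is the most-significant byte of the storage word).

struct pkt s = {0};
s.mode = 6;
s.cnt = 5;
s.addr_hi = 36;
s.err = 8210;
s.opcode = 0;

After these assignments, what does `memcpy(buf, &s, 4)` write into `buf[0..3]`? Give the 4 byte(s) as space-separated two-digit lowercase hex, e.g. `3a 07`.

mode:4 = 6 → 0x6 << 28 → word 0x60000000
cnt:4 = 5 → 0x5 << 24 → word 0x65000000
addr_hi:7 = 36 → 0x24 << 17 → word 0x65480000
err:15 = 8210 → 0x2012 << 2 → word 0x65488048
opcode:2 = 0 → 0x0 << 0 → word 0x65488048
word = 0x65488048 → big-endian bytes:
  [0]=0x65  [1]=0x48  [2]=0x80  [3]=0x48

65 48 80 48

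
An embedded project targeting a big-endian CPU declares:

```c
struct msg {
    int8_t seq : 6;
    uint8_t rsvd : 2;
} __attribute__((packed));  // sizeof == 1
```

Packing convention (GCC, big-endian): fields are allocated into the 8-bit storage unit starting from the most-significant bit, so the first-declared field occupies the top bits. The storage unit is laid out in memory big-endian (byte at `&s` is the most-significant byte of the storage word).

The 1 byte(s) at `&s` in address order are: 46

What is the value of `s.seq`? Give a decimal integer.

[0]=0x46 (big-endian) → word 0x46
seq:6 @ bit 2 → (0x46>>2)&0x3f = 0x11  ←
rsvd:2 @ bit 0 → (0x46>>0)&0x3 = 0x2
seq signed 6b, MSB=0: value = 17

17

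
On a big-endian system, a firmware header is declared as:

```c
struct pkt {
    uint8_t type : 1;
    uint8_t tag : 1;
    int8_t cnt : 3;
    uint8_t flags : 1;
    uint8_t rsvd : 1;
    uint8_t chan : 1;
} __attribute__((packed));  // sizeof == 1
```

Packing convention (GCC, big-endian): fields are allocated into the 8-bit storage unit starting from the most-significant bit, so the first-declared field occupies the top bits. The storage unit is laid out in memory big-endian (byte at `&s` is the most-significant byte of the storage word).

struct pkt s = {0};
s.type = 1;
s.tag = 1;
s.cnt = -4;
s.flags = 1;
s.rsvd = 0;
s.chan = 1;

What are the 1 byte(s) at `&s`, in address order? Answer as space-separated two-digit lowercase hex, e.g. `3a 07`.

[7+:1] type=1 & 0x1 = 0x1; word=0x80
[6+:1] tag=1 & 0x1 = 0x1; word=0xc0
[3+:3] cnt=-4 & 0x7 = 0x4; word=0xe0
[2+:1] flags=1 & 0x1 = 0x1; word=0xe4
[1+:1] rsvd=0 & 0x1 = 0x0; word=0xe4
[0+:1] chan=1 & 0x1 = 0x1; word=0xe5
word = 0xe5 → big-endian bytes:
  [0]=0xe5

e5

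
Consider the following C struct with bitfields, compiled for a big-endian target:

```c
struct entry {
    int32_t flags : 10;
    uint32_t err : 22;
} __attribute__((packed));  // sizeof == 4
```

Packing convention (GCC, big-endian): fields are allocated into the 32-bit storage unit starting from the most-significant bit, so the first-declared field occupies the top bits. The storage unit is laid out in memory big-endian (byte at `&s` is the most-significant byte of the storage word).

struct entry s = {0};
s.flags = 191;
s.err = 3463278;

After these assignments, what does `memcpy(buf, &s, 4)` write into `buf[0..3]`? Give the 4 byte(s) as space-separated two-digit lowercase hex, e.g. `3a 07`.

2f f4 d8 6e

flags (10b) val=191 bits=0xbf at bit 22: 0x2fc00000
err (22b) val=3463278 bits=0x34d86e at bit 0: 0x2ff4d86e
word = 0x2ff4d86e → big-endian bytes:
  [0]=0x2f  [1]=0xf4  [2]=0xd8  [3]=0x6e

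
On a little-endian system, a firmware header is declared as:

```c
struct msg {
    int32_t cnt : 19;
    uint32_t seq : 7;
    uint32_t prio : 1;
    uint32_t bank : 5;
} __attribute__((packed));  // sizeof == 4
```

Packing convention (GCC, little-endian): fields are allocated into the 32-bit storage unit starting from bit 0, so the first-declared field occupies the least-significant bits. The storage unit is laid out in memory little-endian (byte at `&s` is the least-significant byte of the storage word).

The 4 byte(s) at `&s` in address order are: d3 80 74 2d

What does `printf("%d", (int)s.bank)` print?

5

[0]=0xd3 [1]=0x80 [2]=0x74 [3]=0x2d (little-endian) → word 0x2d7480d3
cnt:19 @ bit 0 → (0x2d7480d3>>0)&0x7ffff = 0x480d3
seq:7 @ bit 19 → (0x2d7480d3>>19)&0x7f = 0x2e
prio:1 @ bit 26 → (0x2d7480d3>>26)&0x1 = 0x1
bank:5 @ bit 27 → (0x2d7480d3>>27)&0x1f = 0x5  ←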